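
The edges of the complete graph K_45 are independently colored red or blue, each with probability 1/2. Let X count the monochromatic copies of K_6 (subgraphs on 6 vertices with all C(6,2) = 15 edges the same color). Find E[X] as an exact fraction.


Let X = Σ_S X_S over the C(45, 6) = 8145060 subsets S of size 6, where X_S = 1 if the K_6 on S is monochromatic.
For a fixed S, the K_6 on S has C(6, 2) = 15 edges. P[all 15 edges red] = (1/2)^15, and likewise for blue, so P[monochromatic] = 2·(1/2)^15 = 2^{1 − 15} = 1/16384.
Summing: E[X] = C(45, 6) · 2^{1 − 15} = 8145060 · 1/16384 = 2036265/4096.
Numerically: E[X] ≈ 497.135.

E[X] = C(45,6)·2^(1−C(6,2)) = 2036265/4096 ≈ 497.135.


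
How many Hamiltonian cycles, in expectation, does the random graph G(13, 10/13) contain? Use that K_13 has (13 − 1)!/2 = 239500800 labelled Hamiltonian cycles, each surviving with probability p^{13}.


K_13 has (13 − 1)!/2 = 239500800 labelled Hamiltonian cycles.
For each such Hamiltonian cycle H, let X_H = 1 if all 13 edges of H are present in G. Then P[X_H = 1] = p^{13} = (10/13)^{13} = 10000000000000/302875106592253.
By linearity: E[X] = Σ_H E[X_H] = 239500800 · p^{13} = 239500800 · 10000000000000/302875106592253 = 2395008000000000000000/302875106592253.
Numerically: E[X] ≈ 7.9076e+06.

E[X] = 239500800 · (10/13)^{13} = 2395008000000000000000/302875106592253 ≈ 7.9076e+06.


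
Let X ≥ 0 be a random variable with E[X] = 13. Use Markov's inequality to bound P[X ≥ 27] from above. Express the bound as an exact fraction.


μ = E[X] = 13, a = 27.
Markov: P[X ≥ 27] ≤ μ/a = (13)/27 = 13/27.
Numerically: ≈ 0.481481.
(Since a = 27 > μ = 13.000000, the bound 13/27 is < 1 and informative.)

P[X ≥ 27] ≤ 13/27 ≈ 0.481481.


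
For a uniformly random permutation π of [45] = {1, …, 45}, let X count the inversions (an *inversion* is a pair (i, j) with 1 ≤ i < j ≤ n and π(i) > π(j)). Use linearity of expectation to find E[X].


Write X = Σ X_I over the C(45, 2) = 990 pairs i < j, with X_I the indicator of one inversion.
There are 990 indicators.
For each fixed pair i < j, the values π(i) and π(j) are two distinct elements of {1, …, 45} in uniformly random order; by symmetry P[π(i) > π(j)] = 1/2.
By linearity: E[X] = 990 · (1/2) = C(45, 2) · (1/2) = 990/2 = 495 ≈ 495.00000.

E[X] = 495 = 495.00000.


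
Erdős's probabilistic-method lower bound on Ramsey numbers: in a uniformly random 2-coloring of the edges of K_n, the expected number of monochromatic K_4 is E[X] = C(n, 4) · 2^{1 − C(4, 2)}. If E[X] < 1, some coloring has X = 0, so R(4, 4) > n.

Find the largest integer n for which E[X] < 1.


We need C(n, 4) · 2^{1 − 6} < 1, i.e. C(n, 4) < 2^{6 − 1} = 32.
Check values of n near the boundary:
  n = 4: C(4, 4) = 1; 1 < 32? YES
  n = 5: C(5, 4) = 5; 5 < 32? YES
  n = 6: C(6, 4) = 15; 15 < 32? YES
  n = 7: C(7, 4) = 35; 35 < 32? NO
The largest n with C(n, 4) < 32 is n = 6 (where E[X] = 15/32 ≈ 0.46875). Hence R(4, 4) > 6, i.e. R(4, 4) ≥ 7.

Largest n = 6; hence R(4, 4) > 6.


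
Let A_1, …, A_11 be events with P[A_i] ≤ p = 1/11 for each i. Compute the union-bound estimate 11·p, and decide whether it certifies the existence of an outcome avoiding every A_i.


Union bound: P[∪_{i=1}^{11} A_i] ≤ Σ_i P[A_i] ≤ 11·p = 11·(1/11) = 1.
Numerically: 1 ≈ 1.0000.
Is 1 < 1? NO.
Since the bound 1 is ≥ 1, the union bound is uninformative here; it does NOT by itself certify existence.

11·p = 1 ≈ 1.0000; existence NOT certified by the union bound.


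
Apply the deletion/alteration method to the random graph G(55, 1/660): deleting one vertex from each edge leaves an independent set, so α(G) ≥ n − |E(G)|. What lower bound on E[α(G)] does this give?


E[|E(G)|] = C(55, 2)·p = 1485 · (1/660) = 9/4.
E[α(G)] ≥ n − E[|E(G)|] = 55 − 9/4 = 211/4.
Numerically: ≈ 52.750.
(This is only a lower bound; the true E[α(G)] may be larger.)

E[α(G)] ≥ 211/4 ≈ 52.750.


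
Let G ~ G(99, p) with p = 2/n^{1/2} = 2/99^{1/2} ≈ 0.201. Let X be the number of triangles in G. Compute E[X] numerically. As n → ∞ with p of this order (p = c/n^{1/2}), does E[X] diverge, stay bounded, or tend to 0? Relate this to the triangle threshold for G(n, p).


Number of potential triangles: C(99, 3) = 156849.
Each occurs with probability p³ ≈ (0.201)³ ≈ 8.121518e-03.
By linearity: E[X] = C(99, 3)·p³ ≈ 156849 · 8.121518e-03 ≈ 1273.8519.
Since α = 1/2 < 1, p = c/n^{1/2} ≫ 1/n is above the triangle threshold p ~ 1/n. Asymptotically E[X] ~ (c³/6)·n^{3(1−α)} = (2³/6)·n^{1.5} → ∞; triangles are abundant w.h.p.

E[X] ≈ 1273.8519; in regime p = Θ(1/n^{1/2}) E[X] diverges (above the triangle threshold p ~ 1/n).


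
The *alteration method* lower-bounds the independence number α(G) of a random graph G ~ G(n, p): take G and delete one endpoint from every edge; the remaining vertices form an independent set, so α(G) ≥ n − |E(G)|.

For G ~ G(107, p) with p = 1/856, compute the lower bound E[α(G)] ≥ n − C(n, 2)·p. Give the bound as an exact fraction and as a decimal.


E[|E(G)|] = C(107, 2)·p = 5671 · (1/856) = 53/8.
E[α(G)] ≥ n − E[|E(G)|] = 107 − 53/8 = 803/8.
Numerically: ≈ 100.375000.
(This is only a lower bound; the true E[α(G)] may be larger.)

E[α(G)] ≥ 803/8 ≈ 100.375000.


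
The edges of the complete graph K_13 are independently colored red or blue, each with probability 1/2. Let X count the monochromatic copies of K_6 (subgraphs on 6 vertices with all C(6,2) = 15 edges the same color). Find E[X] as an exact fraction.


Let X = Σ_S X_S over the C(13, 6) = 1716 subsets S of size 6, where X_S = 1 if the K_6 on S is monochromatic.
For a fixed S, the K_6 on S has C(6, 2) = 15 edges. P[all 15 edges red] = (1/2)^15, and likewise for blue, so P[monochromatic] = 2·(1/2)^15 = 2^{1 − 15} = 1/16384.
By linearity: E[X] = C(13, 6) · 2^{1 − 15} = 1716 · 1/16384 = 429/4096.
Numerically: E[X] ≈ 0.104736.

E[X] = C(13,6)·2^(1−C(6,2)) = 429/4096 ≈ 0.104736.


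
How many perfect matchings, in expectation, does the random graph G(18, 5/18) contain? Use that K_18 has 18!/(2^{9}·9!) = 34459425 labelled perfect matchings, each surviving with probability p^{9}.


K_18 has 18!/(2^{9}·9!) = 34459425 labelled perfect matchings.
For each such perfect matching H, let X_H = 1 if all 9 edges of H are present in G. Then P[X_H = 1] = p^{9} = (5/18)^{9} = 1953125/198359290368.
Summing the indicators: E[X] = Σ_H E[X_H] = 34459425 · p^{9} = 34459425 · 1953125/198359290368 = 830908203125/2448880128.
Numerically: E[X] ≈ 339.3.

E[X] = 34459425 · (5/18)^{9} = 830908203125/2448880128 ≈ 339.3.


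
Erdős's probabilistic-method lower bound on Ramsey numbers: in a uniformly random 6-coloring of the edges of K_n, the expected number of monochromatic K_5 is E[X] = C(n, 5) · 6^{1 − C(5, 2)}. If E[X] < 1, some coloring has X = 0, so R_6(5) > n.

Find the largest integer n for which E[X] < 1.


We need C(n, 5) · 6^{1 − 10} < 1, i.e. C(n, 5) < 6^{10 − 1} = 10077696.
Check values of n near the boundary:
  n = 62: C(62, 5) = 6471002; 6471002 < 10077696? YES
  n = 63: C(63, 5) = 7028847; 7028847 < 10077696? YES
  n = 64: C(64, 5) = 7624512; 7624512 < 10077696? YES
  n = 65: C(65, 5) = 8259888; 8259888 < 10077696? YES
  n = 66: C(66, 5) = 8936928; 8936928 < 10077696? YES
  n = 67: C(67, 5) = 9657648; 9657648 < 10077696? YES
  n = 68: C(68, 5) = 10424128; 10424128 < 10077696? NO
  n = 69: C(69, 5) = 11238513; 11238513 < 10077696? NO
The largest n with C(n, 5) < 10077696 is n = 67 (where E[X] = 67067/69984 ≈ 0.95832). Hence R_6(5) > 67, i.e. R_6(5) ≥ 68.

Largest n = 67; hence R_6(5) > 67.


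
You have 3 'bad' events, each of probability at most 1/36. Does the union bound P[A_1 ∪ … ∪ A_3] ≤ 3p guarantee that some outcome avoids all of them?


Union bound: P[∪_{i=1}^{3} A_i] ≤ Σ_i P[A_i] ≤ 3·p = 3·(1/36) = 1/12.
Numerically: 1/12 ≈ 0.083333.
Is 1/12 < 1? YES.
Since P[∪ A_i] ≤ 1/12 < 1, the complement has P[∩ A_i^c] ≥ 1 − 1/12 = 11/12 > 0, so some outcome avoids every A_i.

3·p = 1/12 ≈ 0.083333; existence CERTIFIED by the union bound.


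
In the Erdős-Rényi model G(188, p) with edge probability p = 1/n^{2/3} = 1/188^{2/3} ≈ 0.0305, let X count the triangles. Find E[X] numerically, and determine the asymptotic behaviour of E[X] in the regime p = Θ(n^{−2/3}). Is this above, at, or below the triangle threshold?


Number of potential triangles: C(188, 3) = 1089836.
Each occurs with probability p³ ≈ (0.0305)³ ≈ 2.82933e-05.
By linearity: E[X] = C(188, 3)·p³ ≈ 1089836 · 2.82933e-05 ≈ 30.835.
Since α = 2/3 < 1, p = c/n^{2/3} ≫ 1/n is above the triangle threshold p ~ 1/n. Asymptotically E[X] ~ (c³/6)·n^{3(1−α)} = (1³/6)·n^{1} → ∞; triangles are abundant w.h.p.

E[X] ≈ 30.835; in regime p = Θ(1/n^{2/3}) E[X] diverges (above the triangle threshold p ~ 1/n).


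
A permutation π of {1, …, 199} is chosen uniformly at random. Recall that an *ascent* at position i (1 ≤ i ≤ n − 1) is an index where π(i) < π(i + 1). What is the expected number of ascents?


Write X = Σ X_I over i = 1, …, 198, with X_I the indicator of one ascent.
There are 198 indicators.
For each fixed i, the pair (π(i), π(i+1)) is a uniformly random ordered pair of distinct values from {1, …, 199}; by symmetry P[π(i) < π(i+1)] = 1/2.
By linearity: E[X] = 198 · (1/2) = (199 − 1) · (1/2) = 99 ≈ 99.000.

E[X] = 99 = 99.000.


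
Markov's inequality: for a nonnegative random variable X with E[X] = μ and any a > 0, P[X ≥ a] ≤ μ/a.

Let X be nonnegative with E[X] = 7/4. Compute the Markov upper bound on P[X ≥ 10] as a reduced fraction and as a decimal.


μ = E[X] = 7/4, a = 10.
Markov: P[X ≥ 10] ≤ μ/a = (7/4)/10 = 7/40.
Numerically: ≈ 0.175.
(Since a = 10 > μ = 1.750, the bound 7/40 is < 1 and informative.)

P[X ≥ 10] ≤ 7/40 ≈ 0.175.


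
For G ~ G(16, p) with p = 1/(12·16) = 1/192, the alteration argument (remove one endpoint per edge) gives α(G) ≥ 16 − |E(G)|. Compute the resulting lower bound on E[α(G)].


E[|E(G)|] = C(16, 2)·p = 120 · (1/192) = 5/8.
E[α(G)] ≥ n − E[|E(G)|] = 16 − 5/8 = 123/8.
Numerically: ≈ 15.3750.
(This is only a lower bound; the true E[α(G)] may be larger.)

E[α(G)] ≥ 123/8 ≈ 15.3750.


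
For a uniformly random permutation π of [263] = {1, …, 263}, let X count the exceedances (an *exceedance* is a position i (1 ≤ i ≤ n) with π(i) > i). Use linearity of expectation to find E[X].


Write X = Σ_{i=1}^{263} X_i, where X_i = 1_{π(i) > i}.
For each fixed i, π(i) is uniform over {1, …, 263} (marginal of a uniform permutation), so P[π(i) > i] = (n − i)/n. Summing: Σ_{i=1}^{263} (n − i)/n = (0 + 1 + … + 262)/263 = 263(263 − 1)/(2·263) = (263 − 1)/2.
Hence E[X] = Σ_{i=1}^{263} (263 − i)/263 = 131 ≈ 131.0000.

E[X] = 131 = 131.0000.


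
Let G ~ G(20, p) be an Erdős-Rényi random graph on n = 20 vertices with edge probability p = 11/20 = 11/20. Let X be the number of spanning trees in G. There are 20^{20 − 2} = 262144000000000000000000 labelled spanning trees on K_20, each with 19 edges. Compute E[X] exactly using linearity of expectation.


K_20 has 20^{20 − 2} = 262144000000000000000000 labelled spanning trees.
For each such spanning tree H, let X_H = 1 if all 19 edges of H are present in G. Then P[X_H = 1] = p^{19} = (11/20)^{19} = 61159090448414546291/5242880000000000000000000.
By linearity: E[X] = Σ_H E[X_H] = 262144000000000000000000 · p^{19} = 262144000000000000000000 · 61159090448414546291/5242880000000000000000000 = 61159090448414546291/20.
Numerically: E[X] ≈ 3.058e+18.

E[X] = 262144000000000000000000 · (11/20)^{19} = 61159090448414546291/20 ≈ 3.058e+18.


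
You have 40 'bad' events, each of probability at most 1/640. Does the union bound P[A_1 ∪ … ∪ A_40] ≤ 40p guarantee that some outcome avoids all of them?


Union bound: P[∪_{i=1}^{40} A_i] ≤ Σ_i P[A_i] ≤ 40·p = 40·(1/640) = 1/16.
Numerically: 1/16 ≈ 0.0625.
Is 1/16 < 1? YES.
Since P[∪ A_i] ≤ 1/16 < 1, the complement has P[∩ A_i^c] ≥ 1 − 1/16 = 15/16 > 0, so some outcome avoids every A_i.

40·p = 1/16 ≈ 0.0625; existence CERTIFIED by the union bound.


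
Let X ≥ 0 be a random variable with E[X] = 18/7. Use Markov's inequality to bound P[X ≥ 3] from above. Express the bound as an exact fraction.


μ = E[X] = 18/7, a = 3.
Markov: P[X ≥ 3] ≤ μ/a = (18/7)/3 = 6/7.
Numerically: ≈ 0.857.
(Since a = 3 > μ = 2.571, the bound 6/7 is < 1 and informative.)

P[X ≥ 3] ≤ 6/7 ≈ 0.857.


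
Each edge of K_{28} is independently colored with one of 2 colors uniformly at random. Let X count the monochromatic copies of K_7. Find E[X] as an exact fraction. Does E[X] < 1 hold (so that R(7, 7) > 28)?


E[X] = C(28, 7) · 2^{1 − 21} = 1184040 · 2^{−20} = 1184040/1048576.
As a reduced fraction: E[X] = 148005/131072 ≈ 1.1292.
Is E[X] < 1? NO.
Since E[X] ≥ 1, the first-moment bound is inconclusive at n = 28; it does NOT by itself certify R(7, 7) > 28.

E[X] = 148005/131072 ≈ 1.1292; E[X] ≥ 1; first-moment method inconclusive here.


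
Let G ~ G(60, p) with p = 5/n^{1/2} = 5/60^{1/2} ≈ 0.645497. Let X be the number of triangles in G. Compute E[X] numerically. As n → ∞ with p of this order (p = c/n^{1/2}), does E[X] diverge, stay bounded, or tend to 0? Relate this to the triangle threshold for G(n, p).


Number of potential triangles: C(60, 3) = 34220.
Each occurs with probability p³ ≈ (0.645497)³ ≈ 2.68957177e-01.
By linearity: E[X] = C(60, 3)·p³ ≈ 34220 · 2.68957177e-01 ≈ 9203.714591.
Since α = 1/2 < 1, p = c/n^{1/2} ≫ 1/n is above the triangle threshold p ~ 1/n. Asymptotically E[X] ~ (c³/6)·n^{3(1−α)} = (5³/6)·n^{1.5} → ∞; triangles are abundant w.h.p.

E[X] ≈ 9203.714591; in regime p = Θ(1/n^{1/2}) E[X] diverges (above the triangle threshold p ~ 1/n).


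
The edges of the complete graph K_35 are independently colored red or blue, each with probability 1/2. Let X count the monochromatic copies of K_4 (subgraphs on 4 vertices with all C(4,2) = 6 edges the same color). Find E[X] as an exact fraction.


Let X = Σ_S X_S over the C(35, 4) = 52360 subsets S of size 4, where X_S = 1 if the K_4 on S is monochromatic.
For a fixed S, the K_4 on S has C(4, 2) = 6 edges. P[all 6 edges red] = (1/2)^6, and likewise for blue, so P[monochromatic] = 2·(1/2)^6 = 2^{1 − 6} = 1/32.
By linearity of expectation: E[X] = C(35, 4) · 2^{1 − 6} = 52360 · 1/32 = 6545/4.
Numerically: E[X] ≈ 1636.250.

E[X] = C(35,4)·2^(1−C(4,2)) = 6545/4 ≈ 1636.250.


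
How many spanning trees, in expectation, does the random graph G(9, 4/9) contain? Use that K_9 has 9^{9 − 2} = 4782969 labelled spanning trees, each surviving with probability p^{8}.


K_9 has 9^{9 − 2} = 4782969 labelled spanning trees.
For each such spanning tree H, let X_H = 1 if all 8 edges of H are present in G. Then P[X_H = 1] = p^{8} = (4/9)^{8} = 65536/43046721.
By linearity of expectation: E[X] = Σ_H E[X_H] = 4782969 · p^{8} = 4782969 · 65536/43046721 = 65536/9.
Numerically: E[X] ≈ 7282.

E[X] = 4782969 · (4/9)^{8} = 65536/9 ≈ 7282.


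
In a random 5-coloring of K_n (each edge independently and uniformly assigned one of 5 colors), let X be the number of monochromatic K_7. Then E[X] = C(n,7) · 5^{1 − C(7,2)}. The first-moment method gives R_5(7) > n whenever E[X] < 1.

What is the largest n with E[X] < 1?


We need C(n, 7) · 5^{1 − 21} < 1, i.e. C(n, 7) < 5^{21 − 1} = 95367431640625.
Check values of n near the boundary:
  n = 332: C(332, 7) = 82772214646616; 82772214646616 < 95367431640625? YES
  n = 333: C(333, 7) = 84549532139028; 84549532139028 < 95367431640625? YES
  n = 334: C(334, 7) = 86359460961576; 86359460961576 < 95367431640625? YES
  n = 335: C(335, 7) = 88202498238195; 88202498238195 < 95367431640625? YES
  n = 336: C(336, 7) = 90079147136880; 90079147136880 < 95367431640625? YES
  n = 337: C(337, 7) = 91989916924632; 91989916924632 < 95367431640625? YES
  n = 338: C(338, 7) = 93935323022736; 93935323022736 < 95367431640625? YES
  n = 339: C(339, 7) = 95915887062372; 95915887062372 < 95367431640625? NO
  n = 340: C(340, 7) = 97932136940560; 97932136940560 < 95367431640625? NO
  n = 341: C(341, 7) = 99984606876440; 99984606876440 < 95367431640625? NO
The largest n with C(n, 7) < 95367431640625 is n = 338 (where E[X] = 93935323022736/95367431640625 ≈ 0.9850). Hence R_5(7) > 338, i.e. R_5(7) ≥ 339.

Largest n = 338; hence R_5(7) > 338.


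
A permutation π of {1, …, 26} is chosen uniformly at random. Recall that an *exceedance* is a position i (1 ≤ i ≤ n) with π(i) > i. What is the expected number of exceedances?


Write X = Σ_{i=1}^{26} X_i, where X_i = 1_{π(i) > i}.
For each fixed i, π(i) is uniform over {1, …, 26} (marginal of a uniform permutation), so P[π(i) > i] = (n − i)/n. Summing: Σ_{i=1}^{26} (n − i)/n = (0 + 1 + … + 25)/26 = 26(26 − 1)/(2·26) = (26 − 1)/2.
Hence E[X] = Σ_{i=1}^{26} (26 − i)/26 = 25/2 ≈ 12.50000.

E[X] = 25/2 = 12.50000.


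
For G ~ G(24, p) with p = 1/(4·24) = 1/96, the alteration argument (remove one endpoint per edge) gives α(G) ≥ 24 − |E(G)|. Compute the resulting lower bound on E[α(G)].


E[|E(G)|] = C(24, 2)·p = 276 · (1/96) = 23/8.
E[α(G)] ≥ n − E[|E(G)|] = 24 − 23/8 = 169/8.
Numerically: ≈ 21.125000.
(This is only a lower bound; the true E[α(G)] may be larger.)

E[α(G)] ≥ 169/8 ≈ 21.125000.


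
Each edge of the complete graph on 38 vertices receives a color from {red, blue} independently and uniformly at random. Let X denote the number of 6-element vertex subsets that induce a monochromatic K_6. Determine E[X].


Let X = Σ_S X_S over the C(38, 6) = 2760681 subsets S of size 6, where X_S = 1 if the K_6 on S is monochromatic.
For a fixed S, the K_6 on S has C(6, 2) = 15 edges. P[all 15 edges red] = (1/2)^15, and likewise for blue, so P[monochromatic] = 2·(1/2)^15 = 2^{1 − 15} = 1/16384.
By linearity of expectation: E[X] = C(38, 6) · 2^{1 − 15} = 2760681 · 1/16384 = 2760681/16384.
Numerically: E[X] ≈ 168.498596.

E[X] = C(38,6)·2^(1−C(6,2)) = 2760681/16384 ≈ 168.498596.


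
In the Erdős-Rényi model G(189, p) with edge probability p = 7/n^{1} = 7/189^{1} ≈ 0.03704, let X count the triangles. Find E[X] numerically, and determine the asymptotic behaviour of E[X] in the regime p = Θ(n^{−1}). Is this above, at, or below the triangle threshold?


Number of potential triangles: C(189, 3) = 1107414.
Each occurs with probability p³ ≈ (0.03704)³ ≈ 5.080526e-05.
By linearity: E[X] = C(189, 3)·p³ ≈ 1107414 · 5.080526e-05 ≈ 56.2625.
Here α = 1, so p = 7/n is exactly at the triangle threshold p ~ 1/n. Asymptotically E[X] → c³/6 = 7³/6 = 343/6 ≈ 57.1667, a bounded constant. In this regime the triangle count is asymptotically Poisson(c³/6).

E[X] ≈ 56.2625; in regime p = Θ(1/n^{1}) E[X] stays bounded (at the triangle threshold p ~ 1/n).


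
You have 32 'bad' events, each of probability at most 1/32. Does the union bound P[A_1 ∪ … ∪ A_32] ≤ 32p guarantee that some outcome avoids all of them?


Union bound: P[∪_{i=1}^{32} A_i] ≤ Σ_i P[A_i] ≤ 32·p = 32·(1/32) = 1.
Numerically: 1 ≈ 1.0000.
Is 1 < 1? NO.
Since the bound 1 is ≥ 1, the union bound is uninformative here; it does NOT by itself certify existence.

32·p = 1 ≈ 1.0000; existence NOT certified by the union bound.


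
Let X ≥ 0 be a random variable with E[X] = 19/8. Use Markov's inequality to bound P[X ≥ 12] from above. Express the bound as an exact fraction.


μ = E[X] = 19/8, a = 12.
Markov: P[X ≥ 12] ≤ μ/a = (19/8)/12 = 19/96.
Numerically: ≈ 0.19792.
(Since a = 12 > μ = 2.37500, the bound 19/96 is < 1 and informative.)

P[X ≥ 12] ≤ 19/96 ≈ 0.19792.


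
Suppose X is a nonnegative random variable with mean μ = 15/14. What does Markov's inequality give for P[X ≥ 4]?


μ = E[X] = 15/14, a = 4.
Markov: P[X ≥ 4] ≤ μ/a = (15/14)/4 = 15/56.
Numerically: ≈ 0.268.
(Since a = 4 > μ = 1.071, the bound 15/56 is < 1 and informative.)

P[X ≥ 4] ≤ 15/56 ≈ 0.268.


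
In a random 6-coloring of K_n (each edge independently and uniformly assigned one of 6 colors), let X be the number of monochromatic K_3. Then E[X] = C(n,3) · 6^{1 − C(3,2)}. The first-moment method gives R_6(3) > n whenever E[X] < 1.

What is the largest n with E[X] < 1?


We need C(n, 3) · 6^{1 − 3} < 1, i.e. C(n, 3) < 6^{3 − 1} = 36.
Check values of n near the boundary:
  n = 3: C(3, 3) = 1; 1 < 36? YES
  n = 4: C(4, 3) = 4; 4 < 36? YES
  n = 5: C(5, 3) = 10; 10 < 36? YES
  n = 6: C(6, 3) = 20; 20 < 36? YES
  n = 7: C(7, 3) = 35; 35 < 36? YES
  n = 8: C(8, 3) = 56; 56 < 36? NO
  n = 9: C(9, 3) = 84; 84 < 36? NO
  n = 10: C(10, 3) = 120; 120 < 36? NO
The largest n with C(n, 3) < 36 is n = 7 (where E[X] = 35/36 ≈ 0.9722222). Hence R_6(3) > 7, i.e. R_6(3) ≥ 8.

Largest n = 7; hence R_6(3) > 7.


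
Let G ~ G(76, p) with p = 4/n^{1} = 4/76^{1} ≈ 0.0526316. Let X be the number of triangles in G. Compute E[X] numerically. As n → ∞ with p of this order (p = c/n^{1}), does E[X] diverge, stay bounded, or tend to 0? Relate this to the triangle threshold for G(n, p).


Number of potential triangles: C(76, 3) = 70300.
Each occurs with probability p³ ≈ (0.0526316)³ ≈ 1.45793847e-04.
By linearity: E[X] = C(76, 3)·p³ ≈ 70300 · 1.45793847e-04 ≈ 10.249307.
Here α = 1, so p = 4/n is exactly at the triangle threshold p ~ 1/n. Asymptotically E[X] → c³/6 = 4³/6 = 32/3 ≈ 10.666667, a bounded constant. In this regime the triangle count is asymptotically Poisson(c³/6).

E[X] ≈ 10.249307; in regime p = Θ(1/n^{1}) E[X] stays bounded (at the triangle threshold p ~ 1/n).


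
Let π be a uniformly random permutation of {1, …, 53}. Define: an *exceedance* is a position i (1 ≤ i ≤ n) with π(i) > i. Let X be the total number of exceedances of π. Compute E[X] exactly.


Write X = Σ_{i=1}^{53} X_i, where X_i = 1_{π(i) > i}.
For each fixed i, π(i) is uniform over {1, …, 53} (marginal of a uniform permutation), so P[π(i) > i] = (n − i)/n. Summing: Σ_{i=1}^{53} (n − i)/n = (0 + 1 + … + 52)/53 = 53(53 − 1)/(2·53) = (53 − 1)/2.
Hence E[X] = Σ_{i=1}^{53} (53 − i)/53 = 26 ≈ 26.0000.

E[X] = 26 = 26.0000.


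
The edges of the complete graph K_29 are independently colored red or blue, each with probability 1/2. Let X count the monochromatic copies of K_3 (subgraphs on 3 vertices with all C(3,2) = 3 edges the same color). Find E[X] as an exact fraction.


Let X = Σ_S X_S over the C(29, 3) = 3654 subsets S of size 3, where X_S = 1 if the K_3 on S is monochromatic.
For a fixed S, the K_3 on S has C(3, 2) = 3 edges. P[all 3 edges red] = (1/2)^3, and likewise for blue, so P[monochromatic] = 2·(1/2)^3 = 2^{1 − 3} = 1/4.
By linearity: E[X] = C(29, 3) · 2^{1 − 3} = 3654 · 1/4 = 1827/2.
Numerically: E[X] ≈ 913.500.

E[X] = C(29,3)·2^(1−C(3,2)) = 1827/2 ≈ 913.500.


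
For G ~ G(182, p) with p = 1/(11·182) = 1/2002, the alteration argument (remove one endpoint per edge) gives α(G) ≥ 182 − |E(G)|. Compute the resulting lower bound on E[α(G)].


E[|E(G)|] = C(182, 2)·p = 16471 · (1/2002) = 181/22.
E[α(G)] ≥ n − E[|E(G)|] = 182 − 181/22 = 3823/22.
Numerically: ≈ 173.7727.
(This is only a lower bound; the true E[α(G)] may be larger.)

E[α(G)] ≥ 3823/22 ≈ 173.7727.


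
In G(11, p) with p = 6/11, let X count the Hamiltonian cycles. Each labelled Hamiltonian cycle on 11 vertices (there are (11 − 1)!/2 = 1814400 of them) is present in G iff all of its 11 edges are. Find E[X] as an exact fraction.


K_11 has (11 − 1)!/2 = 1814400 labelled Hamiltonian cycles.
For each such Hamiltonian cycle H, let X_H = 1 if all 11 edges of H are present in G. Then P[X_H = 1] = p^{11} = (6/11)^{11} = 362797056/285311670611.
Summing the indicators: E[X] = Σ_H E[X_H] = 1814400 · p^{11} = 1814400 · 362797056/285311670611 = 658258978406400/285311670611.
Numerically: E[X] ≈ 2.31e+03.

E[X] = 1814400 · (6/11)^{11} = 658258978406400/285311670611 ≈ 2.31e+03.


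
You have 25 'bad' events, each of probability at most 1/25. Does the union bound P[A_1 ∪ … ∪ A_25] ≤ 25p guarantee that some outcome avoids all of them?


Union bound: P[∪_{i=1}^{25} A_i] ≤ Σ_i P[A_i] ≤ 25·p = 25·(1/25) = 1.
Numerically: 1 ≈ 1.0000000.
Is 1 < 1? NO.
Since the bound 1 is ≥ 1, the union bound is uninformative here; it does NOT by itself certify existence.

25·p = 1 ≈ 1.0000000; existence NOT certified by the union bound.


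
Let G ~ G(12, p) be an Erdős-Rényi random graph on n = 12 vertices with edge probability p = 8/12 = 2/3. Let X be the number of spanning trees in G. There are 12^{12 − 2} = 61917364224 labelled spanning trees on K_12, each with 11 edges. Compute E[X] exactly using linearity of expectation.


K_12 has 12^{12 − 2} = 61917364224 labelled spanning trees.
For each such spanning tree H, let X_H = 1 if all 11 edges of H are present in G. Then P[X_H = 1] = p^{11} = (2/3)^{11} = 2048/177147.
By linearity: E[X] = Σ_H E[X_H] = 61917364224 · p^{11} = 61917364224 · 2048/177147 = 2147483648/3.
Numerically: E[X] ≈ 7.158e+08.

E[X] = 61917364224 · (2/3)^{11} = 2147483648/3 ≈ 7.158e+08.


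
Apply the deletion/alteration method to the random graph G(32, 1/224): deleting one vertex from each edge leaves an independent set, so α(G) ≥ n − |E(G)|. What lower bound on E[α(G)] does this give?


E[|E(G)|] = C(32, 2)·p = 496 · (1/224) = 31/14.
E[α(G)] ≥ n − E[|E(G)|] = 32 − 31/14 = 417/14.
Numerically: ≈ 29.785714.
(This is only a lower bound; the true E[α(G)] may be larger.)

E[α(G)] ≥ 417/14 ≈ 29.785714.


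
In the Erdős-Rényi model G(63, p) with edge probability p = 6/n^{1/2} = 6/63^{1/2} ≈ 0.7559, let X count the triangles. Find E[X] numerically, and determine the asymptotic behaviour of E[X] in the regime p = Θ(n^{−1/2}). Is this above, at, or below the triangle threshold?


Number of potential triangles: C(63, 3) = 39711.
Each occurs with probability p³ ≈ (0.7559)³ ≈ 4.319594e-01.
By linearity: E[X] = C(63, 3)·p³ ≈ 39711 · 4.319594e-01 ≈ 17153.5396.
Since α = 1/2 < 1, p = c/n^{1/2} ≫ 1/n is above the triangle threshold p ~ 1/n. Asymptotically E[X] ~ (c³/6)·n^{3(1−α)} = (6³/6)·n^{1.5} → ∞; triangles are abundant w.h.p.

E[X] ≈ 17153.5396; in regime p = Θ(1/n^{1/2}) E[X] diverges (above the triangle threshold p ~ 1/n).


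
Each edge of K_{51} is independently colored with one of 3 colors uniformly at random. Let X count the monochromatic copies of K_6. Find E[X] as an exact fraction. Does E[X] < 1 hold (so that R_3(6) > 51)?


E[X] = C(51, 6) · 3^{1 − 15} = 18009460 · 3^{−14} = 18009460/4782969.
As a reduced fraction: E[X] = 18009460/4782969 ≈ 3.7653307.
Is E[X] < 1? NO.
Since E[X] ≥ 1, the first-moment bound is inconclusive at n = 51; it does NOT by itself certify R_3(6) > 51.

E[X] = 18009460/4782969 ≈ 3.7653307; E[X] ≥ 1; first-moment method inconclusive here.


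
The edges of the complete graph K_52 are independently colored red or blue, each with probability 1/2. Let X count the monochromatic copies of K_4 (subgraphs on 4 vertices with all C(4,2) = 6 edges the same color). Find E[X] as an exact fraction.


Let X = Σ_S X_S over the C(52, 4) = 270725 subsets S of size 4, where X_S = 1 if the K_4 on S is monochromatic.
For a fixed S, the K_4 on S has C(4, 2) = 6 edges. P[all 6 edges red] = (1/2)^6, and likewise for blue, so P[monochromatic] = 2·(1/2)^6 = 2^{1 − 6} = 1/32.
Summing: E[X] = C(52, 4) · 2^{1 − 6} = 270725 · 1/32 = 270725/32.
Numerically: E[X] ≈ 8460.15625.

E[X] = C(52,4)·2^(1−C(4,2)) = 270725/32 ≈ 8460.15625.


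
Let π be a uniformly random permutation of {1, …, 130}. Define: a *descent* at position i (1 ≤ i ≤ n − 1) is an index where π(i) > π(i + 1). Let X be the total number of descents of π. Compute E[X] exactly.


Write X = Σ X_I over i = 1, …, 129, with X_I the indicator of one descent.
There are 129 indicators.
For each fixed i, the pair (π(i), π(i+1)) is a uniformly random ordered pair of distinct values from {1, …, 130}; by symmetry P[π(i) > π(i+1)] = 1/2.
By linearity: E[X] = 129 · (1/2) = (130 − 1) · (1/2) = 129/2 ≈ 64.500.

E[X] = 129/2 = 64.500.


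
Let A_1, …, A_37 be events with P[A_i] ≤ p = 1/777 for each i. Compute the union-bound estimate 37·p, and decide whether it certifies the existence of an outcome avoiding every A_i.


Union bound: P[∪_{i=1}^{37} A_i] ≤ Σ_i P[A_i] ≤ 37·p = 37·(1/777) = 1/21.
Numerically: 1/21 ≈ 0.047619.
Is 1/21 < 1? YES.
Since P[∪ A_i] ≤ 1/21 < 1, the complement has P[∩ A_i^c] ≥ 1 − 1/21 = 20/21 > 0, so some outcome avoids every A_i.

37·p = 1/21 ≈ 0.047619; existence CERTIFIED by the union bound.


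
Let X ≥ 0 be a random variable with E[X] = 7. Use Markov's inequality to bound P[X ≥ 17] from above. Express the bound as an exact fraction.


μ = E[X] = 7, a = 17.
Markov: P[X ≥ 17] ≤ μ/a = (7)/17 = 7/17.
Numerically: ≈ 0.412.
(Since a = 17 > μ = 7.000, the bound 7/17 is < 1 and informative.)

P[X ≥ 17] ≤ 7/17 ≈ 0.412.


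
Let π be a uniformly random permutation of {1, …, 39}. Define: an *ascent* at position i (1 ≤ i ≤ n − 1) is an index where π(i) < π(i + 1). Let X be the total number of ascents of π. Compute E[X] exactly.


Write X = Σ X_I over i = 1, …, 38, with X_I the indicator of one ascent.
There are 38 indicators.
For each fixed i, the pair (π(i), π(i+1)) is a uniformly random ordered pair of distinct values from {1, …, 39}; by symmetry P[π(i) < π(i+1)] = 1/2.
By linearity: E[X] = 38 · (1/2) = (39 − 1) · (1/2) = 19 ≈ 19.00000.

E[X] = 19 = 19.00000.


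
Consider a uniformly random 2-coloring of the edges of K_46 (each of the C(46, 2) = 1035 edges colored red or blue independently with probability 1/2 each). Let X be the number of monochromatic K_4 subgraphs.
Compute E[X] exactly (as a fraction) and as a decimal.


Let X = Σ_S X_S over the C(46, 4) = 163185 subsets S of size 4, where X_S = 1 if the K_4 on S is monochromatic.
For a fixed S, the K_4 on S has C(4, 2) = 6 edges. P[all 6 edges red] = (1/2)^6, and likewise for blue, so P[monochromatic] = 2·(1/2)^6 = 2^{1 − 6} = 1/32.
Summing: E[X] = C(46, 4) · 2^{1 − 6} = 163185 · 1/32 = 163185/32.
Numerically: E[X] ≈ 5099.531.

E[X] = C(46,4)·2^(1−C(4,2)) = 163185/32 ≈ 5099.531.


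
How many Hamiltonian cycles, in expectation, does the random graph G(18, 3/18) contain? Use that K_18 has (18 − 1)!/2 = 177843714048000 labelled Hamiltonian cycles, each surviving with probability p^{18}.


K_18 has (18 − 1)!/2 = 177843714048000 labelled Hamiltonian cycles.
For each such Hamiltonian cycle H, let X_H = 1 if all 18 edges of H are present in G. Then P[X_H = 1] = p^{18} = (1/6)^{18} = 1/101559956668416.
By linearity of expectation: E[X] = Σ_H E[X_H] = 177843714048000 · p^{18} = 177843714048000 · 1/101559956668416 = 14889875/8503056.
Numerically: E[X] ≈ 1.75.

E[X] = 177843714048000 · (1/6)^{18} = 14889875/8503056 ≈ 1.75.


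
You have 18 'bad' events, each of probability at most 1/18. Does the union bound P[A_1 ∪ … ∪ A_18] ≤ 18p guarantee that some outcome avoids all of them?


Union bound: P[∪_{i=1}^{18} A_i] ≤ Σ_i P[A_i] ≤ 18·p = 18·(1/18) = 1.
Numerically: 1 ≈ 1.00000.
Is 1 < 1? NO.
Since the bound 1 is ≥ 1, the union bound is uninformative here; it does NOT by itself certify existence.

18·p = 1 ≈ 1.00000; existence NOT certified by the union bound.


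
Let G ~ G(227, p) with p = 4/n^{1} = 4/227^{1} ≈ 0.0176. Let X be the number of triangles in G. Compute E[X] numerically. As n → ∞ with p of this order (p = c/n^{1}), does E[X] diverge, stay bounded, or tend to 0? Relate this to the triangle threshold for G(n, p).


Number of potential triangles: C(227, 3) = 1923825.
Each occurs with probability p³ ≈ (0.0176)³ ≈ 5.47145e-06.
By linearity: E[X] = C(227, 3)·p³ ≈ 1923825 · 5.47145e-06 ≈ 10.526.
Here α = 1, so p = 4/n is exactly at the triangle threshold p ~ 1/n. Asymptotically E[X] → c³/6 = 4³/6 = 32/3 ≈ 10.667, a bounded constant. In this regime the triangle count is asymptotically Poisson(c³/6).

E[X] ≈ 10.526; in regime p = Θ(1/n^{1}) E[X] stays bounded (at the triangle threshold p ~ 1/n).


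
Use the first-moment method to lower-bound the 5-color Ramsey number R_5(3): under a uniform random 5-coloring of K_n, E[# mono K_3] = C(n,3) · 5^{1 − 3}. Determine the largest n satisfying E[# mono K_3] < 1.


We need C(n, 3) · 5^{1 − 3} < 1, i.e. C(n, 3) < 5^{3 − 1} = 25.
Check values of n near the boundary:
  n = 3: C(3, 3) = 1; 1 < 25? YES
  n = 4: C(4, 3) = 4; 4 < 25? YES
  n = 5: C(5, 3) = 10; 10 < 25? YES
  n = 6: C(6, 3) = 20; 20 < 25? YES
  n = 7: C(7, 3) = 35; 35 < 25? NO
  n = 8: C(8, 3) = 56; 56 < 25? NO
The largest n with C(n, 3) < 25 is n = 6 (where E[X] = 4/5 ≈ 0.8000000). Hence R_5(3) > 6, i.e. R_5(3) ≥ 7.

Largest n = 6; hence R_5(3) > 6.


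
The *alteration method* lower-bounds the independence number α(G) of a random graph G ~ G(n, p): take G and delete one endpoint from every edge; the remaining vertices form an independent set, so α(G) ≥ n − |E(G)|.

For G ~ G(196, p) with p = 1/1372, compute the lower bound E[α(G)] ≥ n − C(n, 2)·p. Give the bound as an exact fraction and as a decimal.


E[|E(G)|] = C(196, 2)·p = 19110 · (1/1372) = 195/14.
E[α(G)] ≥ n − E[|E(G)|] = 196 − 195/14 = 2549/14.
Numerically: ≈ 182.0714.
(This is only a lower bound; the true E[α(G)] may be larger.)

E[α(G)] ≥ 2549/14 ≈ 182.0714.


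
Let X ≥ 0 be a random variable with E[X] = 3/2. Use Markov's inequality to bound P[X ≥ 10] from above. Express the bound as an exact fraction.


μ = E[X] = 3/2, a = 10.
Markov: P[X ≥ 10] ≤ μ/a = (3/2)/10 = 3/20.
Numerically: ≈ 0.1500.
(Since a = 10 > μ = 1.5000, the bound 3/20 is < 1 and informative.)

P[X ≥ 10] ≤ 3/20 ≈ 0.1500.


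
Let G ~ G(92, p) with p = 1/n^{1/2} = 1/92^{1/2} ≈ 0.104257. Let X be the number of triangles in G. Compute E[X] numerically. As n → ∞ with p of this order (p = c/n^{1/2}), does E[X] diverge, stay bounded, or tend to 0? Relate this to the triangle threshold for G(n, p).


Number of potential triangles: C(92, 3) = 125580.
Each occurs with probability p³ ≈ (0.104257)³ ≈ 1.13323051e-03.
By linearity: E[X] = C(92, 3)·p³ ≈ 125580 · 1.13323051e-03 ≈ 142.311088.
Since α = 1/2 < 1, p = c/n^{1/2} ≫ 1/n is above the triangle threshold p ~ 1/n. Asymptotically E[X] ~ (c³/6)·n^{3(1−α)} = (1³/6)·n^{1.5} → ∞; triangles are abundant w.h.p.

E[X] ≈ 142.311088; in regime p = Θ(1/n^{1/2}) E[X] diverges (above the triangle threshold p ~ 1/n).


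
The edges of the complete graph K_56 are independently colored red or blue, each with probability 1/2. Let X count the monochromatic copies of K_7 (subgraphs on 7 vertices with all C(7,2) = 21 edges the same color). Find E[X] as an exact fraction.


Let X = Σ_S X_S over the C(56, 7) = 231917400 subsets S of size 7, where X_S = 1 if the K_7 on S is monochromatic.
For a fixed S, the K_7 on S has C(7, 2) = 21 edges. P[all 21 edges red] = (1/2)^21, and likewise for blue, so P[monochromatic] = 2·(1/2)^21 = 2^{1 − 21} = 1/1048576.
By linearity of expectation: E[X] = C(56, 7) · 2^{1 − 21} = 231917400 · 1/1048576 = 28989675/131072.
Numerically: E[X] ≈ 221.17367.

E[X] = C(56,7)·2^(1−C(7,2)) = 28989675/131072 ≈ 221.17367.


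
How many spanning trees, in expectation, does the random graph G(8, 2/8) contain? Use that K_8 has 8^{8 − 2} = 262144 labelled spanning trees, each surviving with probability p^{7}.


K_8 has 8^{8 − 2} = 262144 labelled spanning trees.
For each such spanning tree H, let X_H = 1 if all 7 edges of H are present in G. Then P[X_H = 1] = p^{7} = (1/4)^{7} = 1/16384.
By linearity: E[X] = Σ_H E[X_H] = 262144 · p^{7} = 262144 · 1/16384 = 16.
Numerically: E[X] ≈ 16.

E[X] = 262144 · (1/4)^{7} = 16 ≈ 16.


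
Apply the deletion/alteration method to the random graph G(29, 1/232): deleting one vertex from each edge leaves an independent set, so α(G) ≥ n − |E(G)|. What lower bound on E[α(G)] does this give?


E[|E(G)|] = C(29, 2)·p = 406 · (1/232) = 7/4.
E[α(G)] ≥ n − E[|E(G)|] = 29 − 7/4 = 109/4.
Numerically: ≈ 27.25000.
(This is only a lower bound; the true E[α(G)] may be larger.)

E[α(G)] ≥ 109/4 ≈ 27.25000.


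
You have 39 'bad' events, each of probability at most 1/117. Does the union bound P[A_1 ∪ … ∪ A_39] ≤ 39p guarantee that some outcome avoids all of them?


Union bound: P[∪_{i=1}^{39} A_i] ≤ Σ_i P[A_i] ≤ 39·p = 39·(1/117) = 1/3.
Numerically: 1/3 ≈ 0.33333.
Is 1/3 < 1? YES.
Since P[∪ A_i] ≤ 1/3 < 1, the complement has P[∩ A_i^c] ≥ 1 − 1/3 = 2/3 > 0, so some outcome avoids every A_i.

39·p = 1/3 ≈ 0.33333; existence CERTIFIED by the union bound.


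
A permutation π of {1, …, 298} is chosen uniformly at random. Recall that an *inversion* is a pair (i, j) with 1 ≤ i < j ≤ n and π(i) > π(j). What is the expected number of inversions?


Write X = Σ X_I over the C(298, 2) = 44253 pairs i < j, with X_I the indicator of one inversion.
There are 44253 indicators.
For each fixed pair i < j, the values π(i) and π(j) are two distinct elements of {1, …, 298} in uniformly random order; by symmetry P[π(i) > π(j)] = 1/2.
By linearity: E[X] = 44253 · (1/2) = C(298, 2) · (1/2) = 44253/2 = 44253/2 ≈ 22126.500000.

E[X] = 44253/2 = 22126.500000.


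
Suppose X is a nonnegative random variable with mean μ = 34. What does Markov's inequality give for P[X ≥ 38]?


μ = E[X] = 34, a = 38.
Markov: P[X ≥ 38] ≤ μ/a = (34)/38 = 17/19.
Numerically: ≈ 0.894737.
(Since a = 38 > μ = 34.000000, the bound 17/19 is < 1 and informative.)

P[X ≥ 38] ≤ 17/19 ≈ 0.894737.


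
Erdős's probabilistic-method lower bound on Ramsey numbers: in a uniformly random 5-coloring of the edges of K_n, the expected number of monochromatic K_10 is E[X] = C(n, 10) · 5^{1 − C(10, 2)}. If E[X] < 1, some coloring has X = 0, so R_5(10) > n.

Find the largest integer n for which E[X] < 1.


We need C(n, 10) · 5^{1 − 45} < 1, i.e. C(n, 10) < 5^{45 − 1} = 5684341886080801486968994140625.
Check values of n near the boundary:
  n = 5388: C(5388, 10) = 5634865093375880654852250419586; 5634865093375880654852250419586 < 5684341886080801486968994140625? YES
  n = 5389: C(5389, 10) = 5645340767466558997768874792926; 5645340767466558997768874792926 < 5684341886080801486968994140625? YES
  n = 5390: C(5390, 10) = 5655833965919099070255434039753; 5655833965919099070255434039753 < 5684341886080801486968994140625? YES
  n = 5391: C(5391, 10) = 5666344714787188828795213697883; 5666344714787188828795213697883 < 5684341886080801486968994140625? YES
  n = 5392: C(5392, 10) = 5676873040158402483252283957448; 5676873040158402483252283957448 < 5684341886080801486968994140625? YES
  n = 5393: C(5393, 10) = 5687418968154238267170642278008; 5687418968154238267170642278008 < 5684341886080801486968994140625? NO
  n = 5394: C(5394, 10) = 5697982524930156243149785372878; 5697982524930156243149785372878 < 5684341886080801486968994140625? NO
  n = 5395: C(5395, 10) = 5708563736675616143322765475706; 5708563736675616143322765475706 < 5684341886080801486968994140625? NO
The largest n with C(n, 10) < 5684341886080801486968994140625 is n = 5392 (where E[X] = 5676873040158402483252283957448/5684341886080801486968994140625 ≈ 0.999). Hence R_5(10) > 5392, i.e. R_5(10) ≥ 5393.

Largest n = 5392; hence R_5(10) > 5392.


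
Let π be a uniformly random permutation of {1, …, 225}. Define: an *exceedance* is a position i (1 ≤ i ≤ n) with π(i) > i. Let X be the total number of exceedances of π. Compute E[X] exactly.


Write X = Σ_{i=1}^{225} X_i, where X_i = 1_{π(i) > i}.
For each fixed i, π(i) is uniform over {1, …, 225} (marginal of a uniform permutation), so P[π(i) > i] = (n − i)/n. Summing: Σ_{i=1}^{225} (n − i)/n = (0 + 1 + … + 224)/225 = 225(225 − 1)/(2·225) = (225 − 1)/2.
Hence E[X] = Σ_{i=1}^{225} (225 − i)/225 = 112 ≈ 112.000.

E[X] = 112 = 112.000.
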